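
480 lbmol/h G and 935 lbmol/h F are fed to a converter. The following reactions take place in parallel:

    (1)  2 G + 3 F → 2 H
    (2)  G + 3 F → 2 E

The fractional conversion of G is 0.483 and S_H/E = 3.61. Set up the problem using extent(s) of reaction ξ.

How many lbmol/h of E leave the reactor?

Conversion of G: G consumed = 0.483 × 480 = 231.8 lbmol/h = 2ξ₁ + 1ξ₂.
Selectivity: 2ξ₁ / (2ξ₂) = 3.61 → ξ₁ = 3.61 ξ₂.
Substitute: (2·3.61 + 1) ξ₂ = 231.8 → ξ₂ = 28.2 lbmol/h, ξ₁ = 101.8 lbmol/h.
Outlet amounts (n = n₀ + Σ ν·ξ):
  G: 480 − 2(101.8) − 1(28.2) = 248.2
  F: 935 − 3(101.8) − 3(28.2) = 544.9
  H: 0 + 2(101.8) = 203.6
  E: 0 + 2(28.2) = 56.41

56.4 lbmol/h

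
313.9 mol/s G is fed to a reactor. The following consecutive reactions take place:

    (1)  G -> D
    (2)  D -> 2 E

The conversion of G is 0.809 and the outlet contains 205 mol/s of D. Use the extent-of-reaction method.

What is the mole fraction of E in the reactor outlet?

0.27

Conversion of G: G consumed = 1ξ₁ = 0.809 × 313.9 → ξ₁ = 253.9 mol/s.
D balance: n_D = 0 + 1ξ₁ − 1ξ₂ = 205 → ξ₂ = (1·253.9 − 205)/1 = 48.95 mol/s.
Outlet amounts (n = n₀ + Σ ν·ξ):
  G: 313.9 − 1(253.9) = 59.95
  D: 0 + 1(253.9) − 1(48.95) = 205
  E: 0 + 2(48.95) = 97.89
Total out = 362.8 mol/s; y_E = 97.89 / 362.8 = 0.2698.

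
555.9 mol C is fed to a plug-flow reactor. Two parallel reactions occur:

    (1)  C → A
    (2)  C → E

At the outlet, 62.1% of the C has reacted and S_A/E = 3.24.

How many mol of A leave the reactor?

Conversion of C: C consumed = 0.621 × 555.9 = 345.2 mol = 1ξ₁ + 1ξ₂.
Selectivity: 1ξ₁ / (1ξ₂) = 3.24 → ξ₁ = 3.24 ξ₂.
Substitute: (1·3.24 + 1) ξ₂ = 345.2 → ξ₂ = 81.42 mol, ξ₁ = 263.8 mol.
Outlet amounts (n = n₀ + Σ ν·ξ):
  C: 555.9 − 1(263.8) − 1(81.42) = 210.7
  A: 0 + 1(263.8) = 263.8
  E: 0 + 1(81.42) = 81.42

264 mol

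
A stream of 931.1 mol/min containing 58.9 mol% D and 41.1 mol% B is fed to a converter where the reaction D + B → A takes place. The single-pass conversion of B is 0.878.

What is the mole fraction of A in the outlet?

B reacted = 0.878 × 382.7 = 336 mol/min; ν_B = −1, so ξ = 336/1 = 336 mol/min.
Outlet amounts (n = n₀ + ν ξ):
  D: 548.4 − 1(336) = 212.4
  B: 382.7 − 1(336) = 46.69
  A: 0 + 1(336) = 336
Total out = 595.1 mol/min; y_A = 336 / 595.1 = 0.5646.

0.565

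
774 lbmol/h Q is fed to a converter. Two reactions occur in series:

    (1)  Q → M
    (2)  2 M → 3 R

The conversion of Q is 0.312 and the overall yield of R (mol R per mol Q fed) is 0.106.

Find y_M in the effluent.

Conversion of Q: Q consumed = 1ξ₁ = 0.312 × 774 → ξ₁ = 241.5 lbmol/h.
Yield of R: 3ξ₂ / 774 = 0.106 → ξ₂ = 27.35 lbmol/h.
Outlet amounts (n = n₀ + Σ ν·ξ):
  Q: 774 − 1(241.5) = 532.5
  M: 0 + 1(241.5) − 2(27.35) = 186.8
  R: 0 + 3(27.35) = 82.04
Total out = 801.3 lbmol/h; y_M = 186.8 / 801.3 = 0.2331.

0.233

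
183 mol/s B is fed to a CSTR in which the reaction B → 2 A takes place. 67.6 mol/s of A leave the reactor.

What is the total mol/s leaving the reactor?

217 mol/s

For A: n = n₀ + 2ξ → 67.6 = 0 + 2ξ, giving ξ = 33.8 mol/s.
Outlet amounts (n = n₀ + ν ξ):
  B: 183 − 1(33.8) = 149.2
  A: 0 + 2(33.8) = 67.6
Total out = 149.2 + 67.6 = 216.8 mol/s.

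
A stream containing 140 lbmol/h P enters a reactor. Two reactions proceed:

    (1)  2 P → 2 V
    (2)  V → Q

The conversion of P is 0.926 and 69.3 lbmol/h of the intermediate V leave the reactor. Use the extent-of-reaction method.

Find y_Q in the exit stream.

Conversion of P: P consumed = 2ξ₁ = 0.926 × 140 → ξ₁ = 64.82 lbmol/h.
V balance: n_V = 0 + 2ξ₁ − 1ξ₂ = 69.3 → ξ₂ = (2·64.82 − 69.3)/1 = 60.34 lbmol/h.
Outlet amounts (n = n₀ + Σ ν·ξ):
  P: 140 − 2(64.82) = 10.36
  V: 0 + 2(64.82) − 1(60.34) = 69.3
  Q: 0 + 1(60.34) = 60.34
Total out = 140 lbmol/h; y_Q = 60.34 / 140 = 0.431.

0.431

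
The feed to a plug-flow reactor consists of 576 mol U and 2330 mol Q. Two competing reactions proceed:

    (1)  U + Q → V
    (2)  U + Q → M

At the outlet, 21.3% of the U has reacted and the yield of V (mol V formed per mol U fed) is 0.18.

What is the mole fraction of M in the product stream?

Yield of V: 1ξ₁ / 576 = 0.18 → ξ₁ = 103.7 mol.
Conversion of U: 1ξ₁ + 1ξ₂ = 0.213 × 576 = 122.7 → ξ₂ = 19.01 mol.
Outlet amounts (n = n₀ + Σ ν·ξ):
  U: 576 − 1(103.7) − 1(19.01) = 453.3
  Q: 2330 − 1(103.7) − 1(19.01) = 2207
  V: 0 + 1(103.7) = 103.7
  M: 0 + 1(19.01) = 19.01
Total out = 2783 mol; y_M = 19.01 / 2783 = 0.006829.

0.00683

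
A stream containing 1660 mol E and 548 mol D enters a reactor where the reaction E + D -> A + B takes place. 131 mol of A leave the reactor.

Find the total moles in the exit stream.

For A: n = n₀ + 1ξ → 131 = 0 + 1ξ, giving ξ = 131 mol.
Outlet amounts (n = n₀ + ν ξ):
  E: 1660 − 1(131) = 1529
  D: 548 − 1(131) = 417
  A: 0 + 1(131) = 131
  B: 0 + 1(131) = 131
Total out = 1529 + 417 + 131 + 131 = 2208 mol.

2210 mol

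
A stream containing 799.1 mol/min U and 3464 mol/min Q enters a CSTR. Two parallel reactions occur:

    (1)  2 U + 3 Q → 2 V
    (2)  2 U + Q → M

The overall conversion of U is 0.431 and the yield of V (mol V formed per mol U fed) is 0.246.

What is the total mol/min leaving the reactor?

3820 mol/min

Yield of V: 2ξ₁ / 799.1 = 0.246 → ξ₁ = 98.29 mol/min.
Conversion of U: 2ξ₁ + 2ξ₂ = 0.431 × 799.1 = 344.4 → ξ₂ = 73.92 mol/min.
Outlet amounts (n = n₀ + Σ ν·ξ):
  U: 799.1 − 2(98.29) − 2(73.92) = 454.7
  Q: 3464 − 3(98.29) − 1(73.92) = 3095
  V: 0 + 2(98.29) = 196.6
  M: 0 + 1(73.92) = 73.92
Total out = 454.7 + 3095 + 196.6 + 73.92 = 3820 mol/min.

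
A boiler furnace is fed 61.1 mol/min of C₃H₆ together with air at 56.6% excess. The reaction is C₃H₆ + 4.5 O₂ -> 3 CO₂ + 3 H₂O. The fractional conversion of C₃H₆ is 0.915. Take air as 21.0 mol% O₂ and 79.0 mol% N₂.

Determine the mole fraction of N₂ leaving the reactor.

Stoichiometric O₂ = 4.5 × 61.1 = 274.9 mol/min; O₂ fed = 274.9 × 1.566 = 430.6 mol/min.
N₂ fed = 430.6 × 79/21 = 1620 mol/min.
Fuel reacted = 0.915 × 61.1 → ξ = 55.91 mol/min.
Outlet (n = n₀ + ν ξ):
  C₃H₆: 61.1 − 1(55.91) = 5.194
  O₂: 430.6 − 4.5(55.91) = 179
  N₂: 1620 (inert)
  CO₂: 0 + 3(55.91) = 167.7
  H₂O: 0 + 3(55.91) = 167.7
Total out = 2139 mol/min; y_N₂ = 1620 / 2139 = 0.7571.

0.757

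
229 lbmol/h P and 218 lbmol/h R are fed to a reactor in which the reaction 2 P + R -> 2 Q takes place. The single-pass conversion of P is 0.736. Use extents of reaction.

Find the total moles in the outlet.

363 lbmol/h

P reacted = 0.736 × 229 = 168.5 lbmol/h; ν_P = −2, so ξ = 168.5/2 = 84.27 lbmol/h.
Outlet amounts (n = n₀ + ν ξ):
  P: 229 − 2(84.27) = 60.46
  R: 218 − 1(84.27) = 133.7
  Q: 0 + 2(84.27) = 168.5
Total out = 60.46 + 133.7 + 168.5 = 362.7 lbmol/h.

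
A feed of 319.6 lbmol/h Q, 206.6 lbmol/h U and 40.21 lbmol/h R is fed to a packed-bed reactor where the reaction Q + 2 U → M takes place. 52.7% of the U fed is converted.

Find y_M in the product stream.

U reacted = 0.527 × 206.6 = 108.9 lbmol/h; ν_U = −2, so ξ = 108.9/2 = 54.44 lbmol/h.
Outlet amounts (n = n₀ + ν ξ):
  Q: 319.6 − 1(54.44) = 265.2
  U: 206.6 − 2(54.44) = 97.72
  M: 0 + 1(54.44) = 54.44
  R: 40.21 (inert)
Total out = 457.5 lbmol/h; y_M = 54.44 / 457.5 = 0.119.

0.119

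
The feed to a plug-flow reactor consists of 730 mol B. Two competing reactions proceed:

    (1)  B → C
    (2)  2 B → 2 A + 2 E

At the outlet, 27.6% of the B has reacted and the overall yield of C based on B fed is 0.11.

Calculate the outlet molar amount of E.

121 mol

Yield of C: 1ξ₁ / 730 = 0.11 → ξ₁ = 80.3 mol.
Conversion of B: 1ξ₁ + 2ξ₂ = 0.276 × 730 = 201.5 → ξ₂ = 60.59 mol.
Outlet amounts (n = n₀ + Σ ν·ξ):
  B: 730 − 1(80.3) − 2(60.59) = 528.5
  C: 0 + 1(80.3) = 80.3
  A: 0 + 2(60.59) = 121.2
  E: 0 + 2(60.59) = 121.2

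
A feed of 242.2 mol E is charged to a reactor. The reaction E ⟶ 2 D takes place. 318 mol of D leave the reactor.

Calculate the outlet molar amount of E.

For D: n = n₀ + 2ξ → 318 = 0 + 2ξ, giving ξ = 159 mol.
Outlet amounts (n = n₀ + ν ξ):
  E: 242.2 − 1(159) = 83.2
  D: 0 + 2(159) = 318

83.2 mol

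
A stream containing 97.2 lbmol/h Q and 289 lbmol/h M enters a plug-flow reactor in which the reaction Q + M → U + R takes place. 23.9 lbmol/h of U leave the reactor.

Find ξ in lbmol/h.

For U: n = n₀ + 1ξ → 23.9 = 0 + 1ξ, giving ξ = 23.9 lbmol/h.
Outlet amounts (n = n₀ + ν ξ):
  Q: 97.2 − 1(23.9) = 73.3
  M: 289 − 1(23.9) = 265.1
  U: 0 + 1(23.9) = 23.9
  R: 0 + 1(23.9) = 23.9

ξ = 23.9 lbmol/h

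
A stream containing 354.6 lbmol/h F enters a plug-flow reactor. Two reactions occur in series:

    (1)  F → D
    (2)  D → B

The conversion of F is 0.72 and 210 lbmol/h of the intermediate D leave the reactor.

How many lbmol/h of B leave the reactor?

45.3 lbmol/h

Conversion of F: F consumed = 1ξ₁ = 0.72 × 354.6 → ξ₁ = 255.3 lbmol/h.
D balance: n_D = 0 + 1ξ₁ − 1ξ₂ = 210 → ξ₂ = (1·255.3 − 210)/1 = 45.31 lbmol/h.
Outlet amounts (n = n₀ + Σ ν·ξ):
  F: 354.6 − 1(255.3) = 99.29
  D: 0 + 1(255.3) − 1(45.31) = 210
  B: 0 + 1(45.31) = 45.31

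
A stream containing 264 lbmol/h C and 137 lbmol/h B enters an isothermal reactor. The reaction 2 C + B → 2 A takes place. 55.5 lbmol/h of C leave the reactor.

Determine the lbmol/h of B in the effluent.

For C: n = n₀ − 2ξ → 55.5 = 264 − 2ξ, giving ξ = 104.2 lbmol/h.
Outlet amounts (n = n₀ + ν ξ):
  C: 264 − 2(104.2) = 55.5
  B: 137 − 1(104.2) = 32.75
  A: 0 + 2(104.2) = 208.5

32.8 lbmol/h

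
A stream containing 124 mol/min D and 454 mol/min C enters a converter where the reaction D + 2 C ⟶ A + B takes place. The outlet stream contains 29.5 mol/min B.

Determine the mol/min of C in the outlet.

For B: n = n₀ + 1ξ → 29.5 = 0 + 1ξ, giving ξ = 29.5 mol/min.
Outlet amounts (n = n₀ + ν ξ):
  D: 124 − 1(29.5) = 94.5
  C: 454 − 2(29.5) = 395
  A: 0 + 1(29.5) = 29.5
  B: 0 + 1(29.5) = 29.5

395 mol/min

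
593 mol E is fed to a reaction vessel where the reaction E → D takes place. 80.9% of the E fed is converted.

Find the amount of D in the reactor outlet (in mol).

480 mol

E reacted = 0.809 × 593 = 479.7 mol; ν_E = −1, so ξ = 479.7/1 = 479.7 mol.
Outlet amounts (n = n₀ + ν ξ):
  E: 593 − 1(479.7) = 113.3
  D: 0 + 1(479.7) = 479.7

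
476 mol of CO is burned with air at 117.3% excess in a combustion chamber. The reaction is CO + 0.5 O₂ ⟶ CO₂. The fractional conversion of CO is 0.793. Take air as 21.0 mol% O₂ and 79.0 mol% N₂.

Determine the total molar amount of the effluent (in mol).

Stoichiometric O₂ = 0.5 × 476 = 238 mol; O₂ fed = 238 × 2.173 = 517.2 mol.
N₂ fed = 517.2 × 79/21 = 1946 mol.
Fuel reacted = 0.793 × 476 → ξ = 377.5 mol.
Outlet (n = n₀ + ν ξ):
  CO: 476 − 1(377.5) = 98.53
  O₂: 517.2 − 0.5(377.5) = 328.4
  N₂: 1946 (inert)
  CO₂: 0 + 1(377.5) = 377.5
Total out = 98.53 + 328.4 + 1946 + 377.5 = 2750 mol.

2750 mol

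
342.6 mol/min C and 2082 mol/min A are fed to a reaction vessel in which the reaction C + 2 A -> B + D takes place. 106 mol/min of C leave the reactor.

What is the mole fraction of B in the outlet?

For C: n = n₀ − 1ξ → 106 = 342.6 − 1ξ, giving ξ = 236.6 mol/min.
Outlet amounts (n = n₀ + ν ξ):
  C: 342.6 − 1(236.6) = 106
  A: 2082 − 2(236.6) = 1609
  B: 0 + 1(236.6) = 236.6
  D: 0 + 1(236.6) = 236.6
Total out = 2188 mol/min; y_B = 236.6 / 2188 = 0.1081.

0.108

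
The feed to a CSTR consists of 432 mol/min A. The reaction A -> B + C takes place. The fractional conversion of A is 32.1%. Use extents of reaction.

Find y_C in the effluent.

0.243

A reacted = 0.321 × 432 = 138.7 mol/min; ν_A = −1, so ξ = 138.7/1 = 138.7 mol/min.
Outlet amounts (n = n₀ + ν ξ):
  A: 432 − 1(138.7) = 293.3
  B: 0 + 1(138.7) = 138.7
  C: 0 + 1(138.7) = 138.7
Total out = 570.7 mol/min; y_C = 138.7 / 570.7 = 0.243.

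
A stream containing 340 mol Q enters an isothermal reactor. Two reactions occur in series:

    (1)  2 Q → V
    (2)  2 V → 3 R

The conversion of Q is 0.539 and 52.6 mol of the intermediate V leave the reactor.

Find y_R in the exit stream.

Conversion of Q: Q consumed = 2ξ₁ = 0.539 × 340 → ξ₁ = 91.63 mol.
V balance: n_V = 0 + 1ξ₁ − 2ξ₂ = 52.6 → ξ₂ = (1·91.63 − 52.6)/2 = 19.52 mol.
Outlet amounts (n = n₀ + Σ ν·ξ):
  Q: 340 − 2(91.63) = 156.7
  V: 0 + 1(91.63) − 2(19.52) = 52.6
  R: 0 + 3(19.52) = 58.55
Total out = 267.9 mol; y_R = 58.55 / 267.9 = 0.2185.

0.219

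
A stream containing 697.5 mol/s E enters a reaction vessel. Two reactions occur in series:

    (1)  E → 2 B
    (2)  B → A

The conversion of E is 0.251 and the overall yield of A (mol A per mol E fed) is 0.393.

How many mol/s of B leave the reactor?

Conversion of E: E consumed = 1ξ₁ = 0.251 × 697.5 → ξ₁ = 175.1 mol/s.
Yield of A: 1ξ₂ / 697.5 = 0.393 → ξ₂ = 274.1 mol/s.
Outlet amounts (n = n₀ + Σ ν·ξ):
  E: 697.5 − 1(175.1) = 522.4
  B: 0 + 2(175.1) − 1(274.1) = 76.03
  A: 0 + 1(274.1) = 274.1

76 mol/s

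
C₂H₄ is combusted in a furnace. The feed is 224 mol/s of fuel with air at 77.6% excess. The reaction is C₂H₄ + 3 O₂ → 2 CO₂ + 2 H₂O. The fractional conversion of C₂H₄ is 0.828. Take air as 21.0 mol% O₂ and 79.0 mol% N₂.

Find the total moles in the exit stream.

5910 mol/s

Stoichiometric O₂ = 3 × 224 = 672 mol/s; O₂ fed = 672 × 1.776 = 1193 mol/s.
N₂ fed = 1193 × 79/21 = 4490 mol/s.
Fuel reacted = 0.828 × 224 → ξ = 185.5 mol/s.
Outlet (n = n₀ + ν ξ):
  C₂H₄: 224 − 1(185.5) = 38.53
  O₂: 1193 − 3(185.5) = 637.1
  N₂: 4490 (inert)
  CO₂: 0 + 2(185.5) = 370.9
  H₂O: 0 + 2(185.5) = 370.9
Total out = 38.53 + 637.1 + 4490 + 370.9 + 370.9 = 5907 mol/s.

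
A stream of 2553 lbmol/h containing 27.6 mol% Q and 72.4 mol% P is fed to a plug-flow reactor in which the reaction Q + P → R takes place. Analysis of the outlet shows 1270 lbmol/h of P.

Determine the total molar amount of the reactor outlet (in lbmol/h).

1970 lbmol/h

For P: n = n₀ − 1ξ → 1270 = 1848 − 1ξ, giving ξ = 578.4 lbmol/h.
Outlet amounts (n = n₀ + ν ξ):
  Q: 704.6 − 1(578.4) = 126.3
  P: 1848 − 1(578.4) = 1270
  R: 0 + 1(578.4) = 578.4
Total out = 126.3 + 1270 + 578.4 = 1975 lbmol/h.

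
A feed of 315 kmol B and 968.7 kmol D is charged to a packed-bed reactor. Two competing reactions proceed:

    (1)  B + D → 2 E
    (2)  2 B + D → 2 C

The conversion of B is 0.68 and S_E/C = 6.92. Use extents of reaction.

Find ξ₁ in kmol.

Conversion of B: B consumed = 0.68 × 315 = 214.2 kmol = 1ξ₁ + 2ξ₂.
Selectivity: 2ξ₁ / (2ξ₂) = 6.92 → ξ₁ = 6.92 ξ₂.
Substitute: (1·6.92 + 2) ξ₂ = 214.2 → ξ₂ = 24.01 kmol, ξ₁ = 166.2 kmol.
Outlet amounts (n = n₀ + Σ ν·ξ):
  B: 315 − 1(166.2) − 2(24.01) = 100.8
  D: 968.7 − 1(166.2) − 1(24.01) = 778.5
  E: 0 + 2(166.2) = 332.3
  C: 0 + 2(24.01) = 48.03

ξ₁ = 166 kmol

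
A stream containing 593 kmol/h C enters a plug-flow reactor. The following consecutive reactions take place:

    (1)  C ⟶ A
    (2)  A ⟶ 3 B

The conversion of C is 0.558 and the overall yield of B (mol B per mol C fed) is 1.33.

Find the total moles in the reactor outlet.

Conversion of C: C consumed = 1ξ₁ = 0.558 × 593 → ξ₁ = 330.9 kmol/h.
Yield of B: 3ξ₂ / 593 = 1.33 → ξ₂ = 262.9 kmol/h.
Outlet amounts (n = n₀ + Σ ν·ξ):
  C: 593 − 1(330.9) = 262.1
  A: 0 + 1(330.9) − 1(262.9) = 68
  B: 0 + 3(262.9) = 788.7
Total out = 262.1 + 68 + 788.7 = 1119 kmol/h.

1120 kmol/h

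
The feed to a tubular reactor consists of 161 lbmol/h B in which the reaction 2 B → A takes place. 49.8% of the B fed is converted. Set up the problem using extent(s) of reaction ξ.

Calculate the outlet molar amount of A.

40.1 lbmol/h

B reacted = 0.498 × 161 = 80.18 lbmol/h; ν_B = −2, so ξ = 80.18/2 = 40.09 lbmol/h.
Outlet amounts (n = n₀ + ν ξ):
  B: 161 − 2(40.09) = 80.82
  A: 0 + 1(40.09) = 40.09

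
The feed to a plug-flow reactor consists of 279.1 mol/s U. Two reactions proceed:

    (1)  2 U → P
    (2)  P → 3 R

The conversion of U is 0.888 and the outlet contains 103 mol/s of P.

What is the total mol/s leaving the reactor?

Conversion of U: U consumed = 2ξ₁ = 0.888 × 279.1 → ξ₁ = 123.9 mol/s.
P balance: n_P = 0 + 1ξ₁ − 1ξ₂ = 103 → ξ₂ = (1·123.9 − 103)/1 = 20.92 mol/s.
Outlet amounts (n = n₀ + Σ ν·ξ):
  U: 279.1 − 2(123.9) = 31.26
  P: 0 + 1(123.9) − 1(20.92) = 103
  R: 0 + 3(20.92) = 62.76
Total out = 31.26 + 103 + 62.76 = 197 mol/s.

197 mol/s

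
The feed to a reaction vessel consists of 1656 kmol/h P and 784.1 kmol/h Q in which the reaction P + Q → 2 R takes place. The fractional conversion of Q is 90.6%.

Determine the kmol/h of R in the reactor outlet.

Q reacted = 0.906 × 784.1 = 710.4 kmol/h; ν_Q = −1, so ξ = 710.4/1 = 710.4 kmol/h.
Outlet amounts (n = n₀ + ν ξ):
  P: 1656 − 1(710.4) = 945.6
  Q: 784.1 − 1(710.4) = 73.71
  R: 0 + 2(710.4) = 1421

1420 kmol/h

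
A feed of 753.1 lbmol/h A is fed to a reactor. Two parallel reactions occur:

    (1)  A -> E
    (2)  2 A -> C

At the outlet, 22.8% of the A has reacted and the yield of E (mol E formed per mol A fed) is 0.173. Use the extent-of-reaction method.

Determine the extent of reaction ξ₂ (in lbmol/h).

Yield of E: 1ξ₁ / 753.1 = 0.173 → ξ₁ = 130.3 lbmol/h.
Conversion of A: 1ξ₁ + 2ξ₂ = 0.228 × 753.1 = 171.7 → ξ₂ = 20.71 lbmol/h.
Outlet amounts (n = n₀ + Σ ν·ξ):
  A: 753.1 − 1(130.3) − 2(20.71) = 581.4
  E: 0 + 1(130.3) = 130.3
  C: 0 + 1(20.71) = 20.71

ξ₂ = 20.7 lbmol/h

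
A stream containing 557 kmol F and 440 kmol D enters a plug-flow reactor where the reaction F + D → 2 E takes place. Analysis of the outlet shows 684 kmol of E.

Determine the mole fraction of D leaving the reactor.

For E: n = n₀ + 2ξ → 684 = 0 + 2ξ, giving ξ = 342 kmol.
Outlet amounts (n = n₀ + ν ξ):
  F: 557 − 1(342) = 215
  D: 440 − 1(342) = 98
  E: 0 + 2(342) = 684
Total out = 997 kmol; y_D = 98 / 997 = 0.09829.

0.0983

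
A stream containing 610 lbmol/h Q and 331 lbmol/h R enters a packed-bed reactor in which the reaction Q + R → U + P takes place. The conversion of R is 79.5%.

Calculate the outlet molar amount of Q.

347 lbmol/h

R reacted = 0.795 × 331 = 263.1 lbmol/h; ν_R = −1, so ξ = 263.1/1 = 263.1 lbmol/h.
Outlet amounts (n = n₀ + ν ξ):
  Q: 610 − 1(263.1) = 346.9
  R: 331 − 1(263.1) = 67.85
  U: 0 + 1(263.1) = 263.1
  P: 0 + 1(263.1) = 263.1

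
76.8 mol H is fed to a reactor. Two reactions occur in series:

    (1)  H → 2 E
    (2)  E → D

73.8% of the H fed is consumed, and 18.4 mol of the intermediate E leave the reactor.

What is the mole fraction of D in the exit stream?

Conversion of H: H consumed = 1ξ₁ = 0.738 × 76.8 → ξ₁ = 56.68 mol.
E balance: n_E = 0 + 2ξ₁ − 1ξ₂ = 18.4 → ξ₂ = (2·56.68 − 18.4)/1 = 94.96 mol.
Outlet amounts (n = n₀ + Σ ν·ξ):
  H: 76.8 − 1(56.68) = 20.12
  E: 0 + 2(56.68) − 1(94.96) = 18.4
  D: 0 + 1(94.96) = 94.96
Total out = 133.5 mol; y_D = 94.96 / 133.5 = 0.7114.

0.711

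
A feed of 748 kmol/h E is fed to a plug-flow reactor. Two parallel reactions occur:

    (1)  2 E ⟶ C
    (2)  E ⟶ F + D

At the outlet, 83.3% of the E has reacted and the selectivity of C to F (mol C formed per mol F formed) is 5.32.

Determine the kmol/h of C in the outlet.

Conversion of E: E consumed = 0.833 × 748 = 623.1 kmol/h = 2ξ₁ + 1ξ₂.
Selectivity: 1ξ₁ / (1ξ₂) = 5.32 → ξ₁ = 5.32 ξ₂.
Substitute: (2·5.32 + 1) ξ₂ = 623.1 → ξ₂ = 53.53 kmol/h, ξ₁ = 284.8 kmol/h.
Outlet amounts (n = n₀ + Σ ν·ξ):
  E: 748 − 2(284.8) − 1(53.53) = 124.9
  C: 0 + 1(284.8) = 284.8
  F: 0 + 1(53.53) = 53.53
  D: 0 + 1(53.53) = 53.53

285 kmol/h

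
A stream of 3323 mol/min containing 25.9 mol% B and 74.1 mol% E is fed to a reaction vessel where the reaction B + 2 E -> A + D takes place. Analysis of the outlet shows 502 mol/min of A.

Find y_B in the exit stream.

For A: n = n₀ + 1ξ → 502 = 0 + 1ξ, giving ξ = 502 mol/min.
Outlet amounts (n = n₀ + ν ξ):
  B: 860.7 − 1(502) = 358.7
  E: 2462 − 2(502) = 1458
  A: 0 + 1(502) = 502
  D: 0 + 1(502) = 502
Total out = 2821 mol/min; y_B = 358.7 / 2821 = 0.1271.

0.127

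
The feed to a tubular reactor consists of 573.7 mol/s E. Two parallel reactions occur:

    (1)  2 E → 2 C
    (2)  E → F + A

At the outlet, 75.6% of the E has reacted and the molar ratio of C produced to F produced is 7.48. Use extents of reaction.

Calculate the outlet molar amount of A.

51.1 mol/s

Conversion of E: E consumed = 0.756 × 573.7 = 433.7 mol/s = 2ξ₁ + 1ξ₂.
Selectivity: 2ξ₁ / (1ξ₂) = 7.48 → ξ₁ = 3.74 ξ₂.
Substitute: (2·3.74 + 1) ξ₂ = 433.7 → ξ₂ = 51.15 mol/s, ξ₁ = 191.3 mol/s.
Outlet amounts (n = n₀ + Σ ν·ξ):
  E: 573.7 − 2(191.3) − 1(51.15) = 140
  C: 0 + 2(191.3) = 382.6
  F: 0 + 1(51.15) = 51.15
  A: 0 + 1(51.15) = 51.15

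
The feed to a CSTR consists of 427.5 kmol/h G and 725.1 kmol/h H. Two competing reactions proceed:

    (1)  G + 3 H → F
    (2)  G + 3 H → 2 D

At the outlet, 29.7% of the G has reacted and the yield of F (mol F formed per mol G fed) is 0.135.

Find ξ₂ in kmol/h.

ξ₂ = 69.3 kmol/h

Yield of F: 1ξ₁ / 427.5 = 0.135 → ξ₁ = 57.71 kmol/h.
Conversion of G: 1ξ₁ + 1ξ₂ = 0.297 × 427.5 = 127 → ξ₂ = 69.25 kmol/h.
Outlet amounts (n = n₀ + Σ ν·ξ):
  G: 427.5 − 1(57.71) − 1(69.25) = 300.5
  H: 725.1 − 3(57.71) − 3(69.25) = 344.2
  F: 0 + 1(57.71) = 57.71
  D: 0 + 2(69.25) = 138.5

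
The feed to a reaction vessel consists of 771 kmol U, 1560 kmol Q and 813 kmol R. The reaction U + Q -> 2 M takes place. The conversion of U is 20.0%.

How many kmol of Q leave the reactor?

1410 kmol

U reacted = 0.2 × 771 = 154.2 kmol; ν_U = −1, so ξ = 154.2/1 = 154.2 kmol.
Outlet amounts (n = n₀ + ν ξ):
  U: 771 − 1(154.2) = 616.8
  Q: 1560 − 1(154.2) = 1406
  M: 0 + 2(154.2) = 308.4
  R: 813 (inert)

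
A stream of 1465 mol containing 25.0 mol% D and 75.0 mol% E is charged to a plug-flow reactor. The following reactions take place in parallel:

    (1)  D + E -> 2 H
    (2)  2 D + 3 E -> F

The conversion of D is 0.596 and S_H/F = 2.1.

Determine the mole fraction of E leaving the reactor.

0.686

Conversion of D: D consumed = 0.596 × 366.2 = 218.3 mol = 1ξ₁ + 2ξ₂.
Selectivity: 2ξ₁ / (1ξ₂) = 2.1 → ξ₁ = 1.05 ξ₂.
Substitute: (1·1.05 + 2) ξ₂ = 218.3 → ξ₂ = 71.57 mol, ξ₁ = 75.15 mol.
Outlet amounts (n = n₀ + Σ ν·ξ):
  D: 366.2 − 1(75.15) − 2(71.57) = 148
  E: 1099 − 1(75.15) − 3(71.57) = 808.9
  H: 0 + 2(75.15) = 150.3
  F: 0 + 1(71.57) = 71.57
Total out = 1179 mol; y_E = 808.9 / 1179 = 0.6862.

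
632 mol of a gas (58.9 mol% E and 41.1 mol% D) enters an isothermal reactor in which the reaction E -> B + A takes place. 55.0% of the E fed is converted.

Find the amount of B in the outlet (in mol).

E reacted = 0.55 × 372.2 = 204.7 mol; ν_E = −1, so ξ = 204.7/1 = 204.7 mol.
Outlet amounts (n = n₀ + ν ξ):
  E: 372.2 − 1(204.7) = 167.5
  B: 0 + 1(204.7) = 204.7
  A: 0 + 1(204.7) = 204.7
  D: 259.8 (inert)

205 mol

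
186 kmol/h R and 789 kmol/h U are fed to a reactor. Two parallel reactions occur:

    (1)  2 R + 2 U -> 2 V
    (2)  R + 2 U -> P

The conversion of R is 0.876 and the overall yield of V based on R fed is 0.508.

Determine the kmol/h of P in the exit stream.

68.4 kmol/h

Yield of V: 2ξ₁ / 186 = 0.508 → ξ₁ = 47.24 kmol/h.
Conversion of R: 2ξ₁ + 1ξ₂ = 0.876 × 186 = 162.9 → ξ₂ = 68.45 kmol/h.
Outlet amounts (n = n₀ + Σ ν·ξ):
  R: 186 − 2(47.24) − 1(68.45) = 23.06
  U: 789 − 2(47.24) − 2(68.45) = 557.6
  V: 0 + 2(47.24) = 94.49
  P: 0 + 1(68.45) = 68.45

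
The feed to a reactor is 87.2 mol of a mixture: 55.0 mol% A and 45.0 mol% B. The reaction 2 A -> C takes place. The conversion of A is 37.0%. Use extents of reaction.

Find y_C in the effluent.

0.113

A reacted = 0.37 × 47.96 = 17.75 mol; ν_A = −2, so ξ = 17.75/2 = 8.873 mol.
Outlet amounts (n = n₀ + ν ξ):
  A: 47.96 − 2(8.873) = 30.21
  C: 0 + 1(8.873) = 8.873
  B: 39.24 (inert)
Total out = 78.33 mol; y_C = 8.873 / 78.33 = 0.1133.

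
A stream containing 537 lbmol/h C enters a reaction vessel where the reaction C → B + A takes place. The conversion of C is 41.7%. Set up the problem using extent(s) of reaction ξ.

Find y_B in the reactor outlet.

0.294

C reacted = 0.417 × 537 = 223.9 lbmol/h; ν_C = −1, so ξ = 223.9/1 = 223.9 lbmol/h.
Outlet amounts (n = n₀ + ν ξ):
  C: 537 − 1(223.9) = 313.1
  B: 0 + 1(223.9) = 223.9
  A: 0 + 1(223.9) = 223.9
Total out = 760.9 lbmol/h; y_B = 223.9 / 760.9 = 0.2943.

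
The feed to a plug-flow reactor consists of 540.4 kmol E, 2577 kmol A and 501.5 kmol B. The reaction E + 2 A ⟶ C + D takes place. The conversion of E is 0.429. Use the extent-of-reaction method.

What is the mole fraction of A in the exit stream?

E reacted = 0.429 × 540.4 = 231.8 kmol; ν_E = −1, so ξ = 231.8/1 = 231.8 kmol.
Outlet amounts (n = n₀ + ν ξ):
  E: 540.4 − 1(231.8) = 308.6
  A: 2577 − 2(231.8) = 2113
  C: 0 + 1(231.8) = 231.8
  D: 0 + 1(231.8) = 231.8
  B: 501.5 (inert)
Total out = 3387 kmol; y_A = 2113 / 3387 = 0.6239.

0.624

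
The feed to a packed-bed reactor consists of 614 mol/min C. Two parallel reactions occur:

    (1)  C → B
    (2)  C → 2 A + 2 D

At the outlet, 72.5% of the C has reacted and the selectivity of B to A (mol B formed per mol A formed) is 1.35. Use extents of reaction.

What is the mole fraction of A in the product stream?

Conversion of C: C consumed = 0.725 × 614 = 445.1 mol/min = 1ξ₁ + 1ξ₂.
Selectivity: 1ξ₁ / (2ξ₂) = 1.35 → ξ₁ = 2.7 ξ₂.
Substitute: (1·2.7 + 1) ξ₂ = 445.1 → ξ₂ = 120.3 mol/min, ξ₁ = 324.8 mol/min.
Outlet amounts (n = n₀ + Σ ν·ξ):
  C: 614 − 1(324.8) − 1(120.3) = 168.9
  B: 0 + 1(324.8) = 324.8
  A: 0 + 2(120.3) = 240.6
  D: 0 + 2(120.3) = 240.6
Total out = 974.9 mol/min; y_A = 240.6 / 974.9 = 0.2468.

0.247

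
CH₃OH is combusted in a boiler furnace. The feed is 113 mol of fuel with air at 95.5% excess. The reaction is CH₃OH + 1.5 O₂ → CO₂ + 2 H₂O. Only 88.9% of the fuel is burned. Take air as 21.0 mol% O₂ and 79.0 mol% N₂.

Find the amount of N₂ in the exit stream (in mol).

Stoichiometric O₂ = 1.5 × 113 = 169.5 mol; O₂ fed = 169.5 × 1.955 = 331.4 mol.
N₂ fed = 331.4 × 79/21 = 1247 mol.
Fuel reacted = 0.889 × 113 → ξ = 100.5 mol.
Outlet (n = n₀ + ν ξ):
  CH₃OH: 113 − 1(100.5) = 12.54
  O₂: 331.4 − 1.5(100.5) = 180.7
  N₂: 1247 (inert)
  CO₂: 0 + 1(100.5) = 100.5
  H₂O: 0 + 2(100.5) = 200.9

1250 mol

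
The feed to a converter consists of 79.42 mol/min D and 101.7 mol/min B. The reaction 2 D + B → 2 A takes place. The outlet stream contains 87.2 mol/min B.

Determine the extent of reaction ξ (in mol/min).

ξ = 14.5 mol/min

For B: n = n₀ − 1ξ → 87.2 = 101.7 − 1ξ, giving ξ = 14.5 mol/min.
Outlet amounts (n = n₀ + ν ξ):
  D: 79.42 − 2(14.5) = 50.42
  B: 101.7 − 1(14.5) = 87.2
  A: 0 + 2(14.5) = 29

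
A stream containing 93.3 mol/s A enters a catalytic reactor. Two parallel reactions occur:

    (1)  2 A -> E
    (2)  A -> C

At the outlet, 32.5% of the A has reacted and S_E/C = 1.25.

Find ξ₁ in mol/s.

Conversion of A: A consumed = 0.325 × 93.3 = 30.32 mol/s = 2ξ₁ + 1ξ₂.
Selectivity: 1ξ₁ / (1ξ₂) = 1.25 → ξ₁ = 1.25 ξ₂.
Substitute: (2·1.25 + 1) ξ₂ = 30.32 → ξ₂ = 8.664 mol/s, ξ₁ = 10.83 mol/s.
Outlet amounts (n = n₀ + Σ ν·ξ):
  A: 93.3 − 2(10.83) − 1(8.664) = 62.98
  E: 0 + 1(10.83) = 10.83
  C: 0 + 1(8.664) = 8.664

ξ₁ = 10.8 mol/s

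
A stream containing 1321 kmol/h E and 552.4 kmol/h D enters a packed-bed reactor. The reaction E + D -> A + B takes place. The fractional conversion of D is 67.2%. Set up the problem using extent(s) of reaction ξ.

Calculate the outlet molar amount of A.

D reacted = 0.672 × 552.4 = 371.2 kmol/h; ν_D = −1, so ξ = 371.2/1 = 371.2 kmol/h.
Outlet amounts (n = n₀ + ν ξ):
  E: 1321 − 1(371.2) = 949.8
  D: 552.4 − 1(371.2) = 181.2
  A: 0 + 1(371.2) = 371.2
  B: 0 + 1(371.2) = 371.2

371 kmol/h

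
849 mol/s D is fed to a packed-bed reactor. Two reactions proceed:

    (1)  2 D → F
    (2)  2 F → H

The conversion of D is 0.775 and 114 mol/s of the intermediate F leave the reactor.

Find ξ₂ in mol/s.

ξ₂ = 107 mol/s

Conversion of D: D consumed = 2ξ₁ = 0.775 × 849 → ξ₁ = 329 mol/s.
F balance: n_F = 0 + 1ξ₁ − 2ξ₂ = 114 → ξ₂ = (1·329 − 114)/2 = 107.5 mol/s.
Outlet amounts (n = n₀ + Σ ν·ξ):
  D: 849 − 2(329) = 191
  F: 0 + 1(329) − 2(107.5) = 114
  H: 0 + 1(107.5) = 107.5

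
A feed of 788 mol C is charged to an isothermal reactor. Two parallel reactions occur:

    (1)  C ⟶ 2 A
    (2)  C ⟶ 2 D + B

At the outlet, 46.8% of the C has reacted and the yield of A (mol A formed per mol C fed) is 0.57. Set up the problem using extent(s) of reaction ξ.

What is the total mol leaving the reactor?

1300 mol

Yield of A: 2ξ₁ / 788 = 0.57 → ξ₁ = 224.6 mol.
Conversion of C: 1ξ₁ + 1ξ₂ = 0.468 × 788 = 368.8 → ξ₂ = 144.2 mol.
Outlet amounts (n = n₀ + Σ ν·ξ):
  C: 788 − 1(224.6) − 1(144.2) = 419.2
  A: 0 + 2(224.6) = 449.2
  D: 0 + 2(144.2) = 288.4
  B: 0 + 1(144.2) = 144.2
Total out = 419.2 + 449.2 + 288.4 + 144.2 = 1301 mol.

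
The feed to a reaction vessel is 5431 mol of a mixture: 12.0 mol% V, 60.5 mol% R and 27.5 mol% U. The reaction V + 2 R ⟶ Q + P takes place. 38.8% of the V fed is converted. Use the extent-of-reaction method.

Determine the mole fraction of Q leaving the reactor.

0.0488

V reacted = 0.388 × 651.7 = 252.9 mol; ν_V = −1, so ξ = 252.9/1 = 252.9 mol.
Outlet amounts (n = n₀ + ν ξ):
  V: 651.7 − 1(252.9) = 398.9
  R: 3286 − 2(252.9) = 2780
  Q: 0 + 1(252.9) = 252.9
  P: 0 + 1(252.9) = 252.9
  U: 1494 (inert)
Total out = 5178 mol; y_Q = 252.9 / 5178 = 0.04883.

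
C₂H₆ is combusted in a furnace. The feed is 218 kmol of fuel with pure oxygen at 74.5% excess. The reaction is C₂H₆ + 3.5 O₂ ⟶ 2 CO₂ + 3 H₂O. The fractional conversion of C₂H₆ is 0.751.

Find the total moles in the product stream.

Stoichiometric O₂ = 3.5 × 218 = 763 kmol; O₂ fed = 763 × 1.745 = 1331 kmol.
Fuel reacted = 0.751 × 218 → ξ = 163.7 kmol.
Outlet (n = n₀ + ν ξ):
  C₂H₆: 218 − 1(163.7) = 54.28
  O₂: 1331 − 3.5(163.7) = 758.4
  CO₂: 0 + 2(163.7) = 327.4
  H₂O: 0 + 3(163.7) = 491.2
Total out = 54.28 + 758.4 + 327.4 + 491.2 = 1631 kmol.

1630 kmol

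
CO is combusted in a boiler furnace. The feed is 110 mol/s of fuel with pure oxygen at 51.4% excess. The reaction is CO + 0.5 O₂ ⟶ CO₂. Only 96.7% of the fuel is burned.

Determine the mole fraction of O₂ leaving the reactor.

0.215

Stoichiometric O₂ = 0.5 × 110 = 55 mol/s; O₂ fed = 55 × 1.514 = 83.27 mol/s.
Fuel reacted = 0.967 × 110 → ξ = 106.4 mol/s.
Outlet (n = n₀ + ν ξ):
  CO: 110 − 1(106.4) = 3.63
  O₂: 83.27 − 0.5(106.4) = 30.09
  CO₂: 0 + 1(106.4) = 106.4
Total out = 140.1 mol/s; y_O₂ = 30.09 / 140.1 = 0.2148.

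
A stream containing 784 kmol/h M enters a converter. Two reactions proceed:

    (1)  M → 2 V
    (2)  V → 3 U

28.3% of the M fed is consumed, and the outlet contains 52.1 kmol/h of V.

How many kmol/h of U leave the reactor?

Conversion of M: M consumed = 1ξ₁ = 0.283 × 784 → ξ₁ = 221.9 kmol/h.
V balance: n_V = 0 + 2ξ₁ − 1ξ₂ = 52.1 → ξ₂ = (2·221.9 − 52.1)/1 = 391.6 kmol/h.
Outlet amounts (n = n₀ + Σ ν·ξ):
  M: 784 − 1(221.9) = 562.1
  V: 0 + 2(221.9) − 1(391.6) = 52.1
  U: 0 + 3(391.6) = 1175

1170 kmol/h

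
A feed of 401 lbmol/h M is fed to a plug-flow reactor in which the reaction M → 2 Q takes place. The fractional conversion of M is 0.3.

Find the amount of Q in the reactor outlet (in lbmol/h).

M reacted = 0.3 × 401 = 120.3 lbmol/h; ν_M = −1, so ξ = 120.3/1 = 120.3 lbmol/h.
Outlet amounts (n = n₀ + ν ξ):
  M: 401 − 1(120.3) = 280.7
  Q: 0 + 2(120.3) = 240.6

241 lbmol/h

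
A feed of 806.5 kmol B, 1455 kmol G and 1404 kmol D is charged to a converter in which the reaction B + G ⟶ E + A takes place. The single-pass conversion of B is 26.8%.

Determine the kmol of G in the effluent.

1240 kmol

B reacted = 0.268 × 806.5 = 216.1 kmol; ν_B = −1, so ξ = 216.1/1 = 216.1 kmol.
Outlet amounts (n = n₀ + ν ξ):
  B: 806.5 − 1(216.1) = 590.4
  G: 1455 − 1(216.1) = 1239
  E: 0 + 1(216.1) = 216.1
  A: 0 + 1(216.1) = 216.1
  D: 1404 (inert)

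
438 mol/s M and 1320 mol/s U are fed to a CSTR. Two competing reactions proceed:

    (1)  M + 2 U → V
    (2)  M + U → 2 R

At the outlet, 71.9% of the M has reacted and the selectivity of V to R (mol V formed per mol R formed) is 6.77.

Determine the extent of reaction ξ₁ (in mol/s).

Conversion of M: M consumed = 0.719 × 438 = 314.9 mol/s = 1ξ₁ + 1ξ₂.
Selectivity: 1ξ₁ / (2ξ₂) = 6.77 → ξ₁ = 13.54 ξ₂.
Substitute: (1·13.54 + 1) ξ₂ = 314.9 → ξ₂ = 21.66 mol/s, ξ₁ = 293.3 mol/s.
Outlet amounts (n = n₀ + Σ ν·ξ):
  M: 438 − 1(293.3) − 1(21.66) = 123.1
  U: 1320 − 2(293.3) − 1(21.66) = 711.8
  V: 0 + 1(293.3) = 293.3
  R: 0 + 2(21.66) = 43.32

ξ₁ = 293 mol/s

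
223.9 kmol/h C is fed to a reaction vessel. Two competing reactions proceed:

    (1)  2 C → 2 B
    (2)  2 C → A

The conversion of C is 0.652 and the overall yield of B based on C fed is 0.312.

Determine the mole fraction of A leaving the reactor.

Yield of B: 2ξ₁ / 223.9 = 0.312 → ξ₁ = 34.93 kmol/h.
Conversion of C: 2ξ₁ + 2ξ₂ = 0.652 × 223.9 = 146 → ξ₂ = 38.06 kmol/h.
Outlet amounts (n = n₀ + Σ ν·ξ):
  C: 223.9 − 2(34.93) − 2(38.06) = 77.92
  B: 0 + 2(34.93) = 69.86
  A: 0 + 1(38.06) = 38.06
Total out = 185.8 kmol/h; y_A = 38.06 / 185.8 = 0.2048.

0.205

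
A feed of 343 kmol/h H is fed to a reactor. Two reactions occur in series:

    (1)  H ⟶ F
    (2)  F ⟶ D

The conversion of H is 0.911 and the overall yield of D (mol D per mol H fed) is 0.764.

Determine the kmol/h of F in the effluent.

50.4 kmol/h

Conversion of H: H consumed = 1ξ₁ = 0.911 × 343 → ξ₁ = 312.5 kmol/h.
Yield of D: 1ξ₂ / 343 = 0.764 → ξ₂ = 262.1 kmol/h.
Outlet amounts (n = n₀ + Σ ν·ξ):
  H: 343 − 1(312.5) = 30.53
  F: 0 + 1(312.5) − 1(262.1) = 50.42
  D: 0 + 1(262.1) = 262.1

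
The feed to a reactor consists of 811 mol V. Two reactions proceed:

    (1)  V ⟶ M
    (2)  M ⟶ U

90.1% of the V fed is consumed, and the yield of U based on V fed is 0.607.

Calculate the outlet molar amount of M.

Conversion of V: V consumed = 1ξ₁ = 0.901 × 811 → ξ₁ = 730.7 mol.
Yield of U: 1ξ₂ / 811 = 0.607 → ξ₂ = 492.3 mol.
Outlet amounts (n = n₀ + Σ ν·ξ):
  V: 811 − 1(730.7) = 80.29
  M: 0 + 1(730.7) − 1(492.3) = 238.4
  U: 0 + 1(492.3) = 492.3

238 mol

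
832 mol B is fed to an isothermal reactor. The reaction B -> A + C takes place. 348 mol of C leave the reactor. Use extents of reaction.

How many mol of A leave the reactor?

For C: n = n₀ + 1ξ → 348 = 0 + 1ξ, giving ξ = 348 mol.
Outlet amounts (n = n₀ + ν ξ):
  B: 832 − 1(348) = 484
  A: 0 + 1(348) = 348
  C: 0 + 1(348) = 348

348 mol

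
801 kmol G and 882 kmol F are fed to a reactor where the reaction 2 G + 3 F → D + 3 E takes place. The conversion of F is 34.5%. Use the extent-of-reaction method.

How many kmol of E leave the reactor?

F reacted = 0.345 × 882 = 304.3 kmol; ν_F = −3, so ξ = 304.3/3 = 101.4 kmol.
Outlet amounts (n = n₀ + ν ξ):
  G: 801 − 2(101.4) = 598.1
  F: 882 − 3(101.4) = 577.7
  D: 0 + 1(101.4) = 101.4
  E: 0 + 3(101.4) = 304.3

304 kmol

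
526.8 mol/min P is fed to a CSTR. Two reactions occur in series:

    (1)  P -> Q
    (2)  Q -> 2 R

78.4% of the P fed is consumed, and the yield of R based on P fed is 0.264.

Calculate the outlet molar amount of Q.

Conversion of P: P consumed = 1ξ₁ = 0.784 × 526.8 → ξ₁ = 413 mol/min.
Yield of R: 2ξ₂ / 526.8 = 0.264 → ξ₂ = 69.54 mol/min.
Outlet amounts (n = n₀ + Σ ν·ξ):
  P: 526.8 − 1(413) = 113.8
  Q: 0 + 1(413) − 1(69.54) = 343.5
  R: 0 + 2(69.54) = 139.1

343 mol/min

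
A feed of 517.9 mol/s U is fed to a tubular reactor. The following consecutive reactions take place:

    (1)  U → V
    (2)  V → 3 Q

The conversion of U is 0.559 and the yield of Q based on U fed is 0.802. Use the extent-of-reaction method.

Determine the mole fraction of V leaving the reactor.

Conversion of U: U consumed = 1ξ₁ = 0.559 × 517.9 → ξ₁ = 289.5 mol/s.
Yield of Q: 3ξ₂ / 517.9 = 0.802 → ξ₂ = 138.5 mol/s.
Outlet amounts (n = n₀ + Σ ν·ξ):
  U: 517.9 − 1(289.5) = 228.4
  V: 0 + 1(289.5) − 1(138.5) = 151.1
  Q: 0 + 3(138.5) = 415.4
Total out = 794.8 mol/s; y_V = 151.1 / 794.8 = 0.1901.

0.19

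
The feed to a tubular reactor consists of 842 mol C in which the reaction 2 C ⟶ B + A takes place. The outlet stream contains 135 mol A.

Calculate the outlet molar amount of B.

135 mol

For A: n = n₀ + 1ξ → 135 = 0 + 1ξ, giving ξ = 135 mol.
Outlet amounts (n = n₀ + ν ξ):
  C: 842 − 2(135) = 572
  B: 0 + 1(135) = 135
  A: 0 + 1(135) = 135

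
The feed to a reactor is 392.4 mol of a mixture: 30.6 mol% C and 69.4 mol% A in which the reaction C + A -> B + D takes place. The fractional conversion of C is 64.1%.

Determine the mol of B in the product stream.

C reacted = 0.641 × 120.1 = 76.97 mol; ν_C = −1, so ξ = 76.97/1 = 76.97 mol.
Outlet amounts (n = n₀ + ν ξ):
  C: 120.1 − 1(76.97) = 43.11
  A: 272.3 − 1(76.97) = 195.4
  B: 0 + 1(76.97) = 76.97
  D: 0 + 1(76.97) = 76.97

77 mol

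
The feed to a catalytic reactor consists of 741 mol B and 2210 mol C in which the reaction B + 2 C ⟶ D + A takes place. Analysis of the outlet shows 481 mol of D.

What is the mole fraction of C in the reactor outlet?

For D: n = n₀ + 1ξ → 481 = 0 + 1ξ, giving ξ = 481 mol.
Outlet amounts (n = n₀ + ν ξ):
  B: 741 − 1(481) = 260
  C: 2210 − 2(481) = 1248
  D: 0 + 1(481) = 481
  A: 0 + 1(481) = 481
Total out = 2470 mol; y_C = 1248 / 2470 = 0.5053.

0.505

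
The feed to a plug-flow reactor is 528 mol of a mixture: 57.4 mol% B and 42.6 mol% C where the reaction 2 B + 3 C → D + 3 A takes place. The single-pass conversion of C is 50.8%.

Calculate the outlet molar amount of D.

38.1 mol

C reacted = 0.508 × 224.9 = 114.3 mol; ν_C = −3, so ξ = 114.3/3 = 38.09 mol.
Outlet amounts (n = n₀ + ν ξ):
  B: 303.1 − 2(38.09) = 226.9
  C: 224.9 − 3(38.09) = 110.7
  D: 0 + 1(38.09) = 38.09
  A: 0 + 3(38.09) = 114.3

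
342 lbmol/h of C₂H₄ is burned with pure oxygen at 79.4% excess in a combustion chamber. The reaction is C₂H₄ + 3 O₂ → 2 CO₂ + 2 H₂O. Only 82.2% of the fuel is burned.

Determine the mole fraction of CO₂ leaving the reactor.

0.258

Stoichiometric O₂ = 3 × 342 = 1026 lbmol/h; O₂ fed = 1026 × 1.794 = 1841 lbmol/h.
Fuel reacted = 0.822 × 342 → ξ = 281.1 lbmol/h.
Outlet (n = n₀ + ν ξ):
  C₂H₄: 342 − 1(281.1) = 60.88
  O₂: 1841 − 3(281.1) = 997.3
  CO₂: 0 + 2(281.1) = 562.2
  H₂O: 0 + 2(281.1) = 562.2
Total out = 2183 lbmol/h; y_CO₂ = 562.2 / 2183 = 0.2576.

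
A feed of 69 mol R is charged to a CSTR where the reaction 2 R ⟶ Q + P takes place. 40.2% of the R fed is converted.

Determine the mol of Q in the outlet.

13.9 mol

R reacted = 0.402 × 69 = 27.74 mol; ν_R = −2, so ξ = 27.74/2 = 13.87 mol.
Outlet amounts (n = n₀ + ν ξ):
  R: 69 − 2(13.87) = 41.26
  Q: 0 + 1(13.87) = 13.87
  P: 0 + 1(13.87) = 13.87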